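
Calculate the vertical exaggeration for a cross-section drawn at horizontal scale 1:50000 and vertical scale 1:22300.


VE = horizontal_scale / vertical_scale = 50000 / 22300 ≈ 2.2

2.2x


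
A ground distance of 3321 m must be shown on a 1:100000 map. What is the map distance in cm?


map_cm = 3321 * 100 / 100000 = 3.321 cm ≈ 3.32 cm

3.32 cm


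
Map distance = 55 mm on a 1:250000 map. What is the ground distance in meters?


ground = 55 mm * 250000 / 1000 = 13750.0 m

13750.0 m


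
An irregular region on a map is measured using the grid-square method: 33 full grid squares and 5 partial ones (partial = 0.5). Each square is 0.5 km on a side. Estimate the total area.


effective squares = 33 + 5 * 0.5 = 35.5
area = 35.5 * 0.25 = 8.875 km^2

8.875 km^2


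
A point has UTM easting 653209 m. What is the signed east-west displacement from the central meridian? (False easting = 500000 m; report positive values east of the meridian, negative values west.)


displacement = 653209 - 500000 = 153209 m

153209 m


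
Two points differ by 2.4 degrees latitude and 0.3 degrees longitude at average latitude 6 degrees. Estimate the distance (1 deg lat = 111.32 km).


dlat_km = 2.4 * 111.32 = 267.168
dlon_km = 0.3 * 111.32 * cos(6) ≈ 33.213
dist = sqrt(267.168^2 + 33.213^2) ≈ 269.2 km

269.2 km


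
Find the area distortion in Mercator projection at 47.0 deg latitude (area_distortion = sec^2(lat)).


area_distortion = 1/cos^2(47.0) = 2.15

2.15


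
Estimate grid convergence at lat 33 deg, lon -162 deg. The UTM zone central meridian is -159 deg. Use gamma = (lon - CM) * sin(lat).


gamma = (-162 - -159) * sin(33) = -3 * 0.544639 = -1.634 degrees

-1.634 degrees


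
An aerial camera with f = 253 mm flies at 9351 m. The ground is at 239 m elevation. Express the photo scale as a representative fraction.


scale = f / (H - h) = 253 mm / 9112 m = 253 / 9112000 = 1:36016

1:36016


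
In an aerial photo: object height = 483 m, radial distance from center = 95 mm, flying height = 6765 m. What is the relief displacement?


d = h * r / H = 483 * 95 / 6765 = 6.78 mm

6.78 mm


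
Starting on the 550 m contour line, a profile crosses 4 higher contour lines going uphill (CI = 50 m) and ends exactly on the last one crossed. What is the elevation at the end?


elevation = 550 + 4 * 50 = 750 m

750 m


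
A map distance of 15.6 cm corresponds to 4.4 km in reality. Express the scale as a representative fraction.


ground = 4.4 km = 440000 cm; RF denominator = ground / map = 440000 / 15.6 ≈ 28205; RF = 1:28205

1:28205


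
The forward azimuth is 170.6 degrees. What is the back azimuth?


back azimuth = (170.6 + 180) mod 360 = 350.6 degrees

350.6 degrees


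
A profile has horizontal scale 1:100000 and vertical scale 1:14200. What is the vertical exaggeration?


VE = horizontal_scale / vertical_scale = 100000 / 14200 ≈ 7.0

7.0x


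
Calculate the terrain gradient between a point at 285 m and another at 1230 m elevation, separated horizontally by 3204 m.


gradient = (1230 - 285) / 3204 = 945 / 3204 = 0.2949

0.2949


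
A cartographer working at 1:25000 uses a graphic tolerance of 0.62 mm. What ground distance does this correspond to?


ground = 0.62 mm * 25000 / 1000 = 15.5 m

15.5 m


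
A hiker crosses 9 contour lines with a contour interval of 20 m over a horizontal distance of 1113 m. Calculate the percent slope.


elevation change = 9 * 20 = 180 m
slope = 180 / 1113 * 100 = 16.2%

16.2%


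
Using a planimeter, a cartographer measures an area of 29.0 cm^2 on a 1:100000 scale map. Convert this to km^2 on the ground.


ground_area = 29.0 * (100000/100)^2 = 29000000.0 m^2 = 29.0 km^2

29.0 km^2


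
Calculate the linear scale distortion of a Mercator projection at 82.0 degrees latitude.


SF = 1 / cos(82.0) = 1 / 0.139173 = 7.185

7.185


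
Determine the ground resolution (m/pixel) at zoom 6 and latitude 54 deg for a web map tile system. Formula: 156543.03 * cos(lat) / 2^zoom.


res = 156543.03 * cos(54) / 2^6 = 156543.03 * 0.58778525 / 64 = 1437.71 m/pixel

1437.71 m/pixel


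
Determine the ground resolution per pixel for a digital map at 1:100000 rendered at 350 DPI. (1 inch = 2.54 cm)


pixel_cm = 2.54 / 350 ≈ 0.007257 cm
ground = pixel_cm * 100000 / 100 = 2.54 * 100000 / (350 * 100) = 254000 / 35000 ≈ 7.26 m

7.26 m


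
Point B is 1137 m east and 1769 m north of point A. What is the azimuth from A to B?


az = atan2(1137, 1769) = 32.7 deg
adjusted to 0-360: 32.7 degrees

32.7 degrees


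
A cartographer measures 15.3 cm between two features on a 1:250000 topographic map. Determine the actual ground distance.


ground = 15.3 cm * 250000 / 100 = 38250.0 m = 38.25 km

38.25 km


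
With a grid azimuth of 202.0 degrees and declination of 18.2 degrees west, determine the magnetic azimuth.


magnetic azimuth = grid azimuth - declination (east +ve)
mag_az = 202.0 - -18.2 = 220.2 degrees

220.2 degrees


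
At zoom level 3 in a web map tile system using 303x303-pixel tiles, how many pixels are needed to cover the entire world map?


tiles per axis = 2^3 = 8
total tiles = 8^2 = 64
pixels per axis = 8 * 303 = 2424
total pixels = 2424^2 = 5875776

5875776 pixels


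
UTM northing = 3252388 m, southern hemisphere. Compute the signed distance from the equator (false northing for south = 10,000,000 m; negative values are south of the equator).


For southern: actual = 3252388 - 10000000 = -6747612 m

-6747612 m


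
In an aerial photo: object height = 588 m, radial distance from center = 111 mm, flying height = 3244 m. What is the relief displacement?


d = h * r / H = 588 * 111 / 3244 = 20.12 mm

20.12 mm


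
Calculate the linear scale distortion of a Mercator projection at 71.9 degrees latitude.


SF = 1 / cos(71.9) = 1 / 0.310676 = 3.219

3.219


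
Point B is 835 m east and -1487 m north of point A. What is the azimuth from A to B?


az = atan2(835, -1487) = 150.7 deg
adjusted to 0-360: 150.7 degrees

150.7 degrees


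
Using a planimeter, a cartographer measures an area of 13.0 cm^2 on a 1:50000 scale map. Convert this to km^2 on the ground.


ground_area = 13.0 * (50000/100)^2 = 3250000.0 m^2 = 3.25 km^2

3.25 km^2


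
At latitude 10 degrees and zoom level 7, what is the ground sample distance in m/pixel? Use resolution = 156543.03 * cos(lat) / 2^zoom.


res = 156543.03 * cos(10) / 2^7 = 156543.03 * 0.98480775 / 128 = 1204.41 m/pixel

1204.41 m/pixel


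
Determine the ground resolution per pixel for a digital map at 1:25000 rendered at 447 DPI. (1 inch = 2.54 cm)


pixel_cm = 2.54 / 447 ≈ 0.005682 cm
ground = pixel_cm * 25000 / 100 = 2.54 * 25000 / (447 * 100) = 63500 / 44700 ≈ 1.42 m

1.42 m


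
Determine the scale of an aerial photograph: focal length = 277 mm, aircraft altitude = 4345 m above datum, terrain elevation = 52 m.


scale = f / (H - h) = 277 mm / 4293 m = 277 / 4293000 = 1:15498

1:15498


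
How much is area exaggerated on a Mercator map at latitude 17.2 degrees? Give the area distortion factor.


area_distortion = 1/cos^2(17.2) = 1.096

1.096


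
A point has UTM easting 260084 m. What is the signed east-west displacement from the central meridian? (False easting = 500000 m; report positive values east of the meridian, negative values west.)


displacement = 260084 - 500000 = -239916 m

-239916 m


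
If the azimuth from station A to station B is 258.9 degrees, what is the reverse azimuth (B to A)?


back azimuth = (258.9 + 180) mod 360 = 78.9 degrees

78.9 degrees


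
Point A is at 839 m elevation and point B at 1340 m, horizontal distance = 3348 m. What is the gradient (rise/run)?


gradient = (1340 - 839) / 3348 = 501 / 3348 = 0.1496

0.1496


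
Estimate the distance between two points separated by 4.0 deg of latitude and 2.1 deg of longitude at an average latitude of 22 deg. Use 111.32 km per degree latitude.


dlat_km = 4.0 * 111.32 = 445.28
dlon_km = 2.1 * 111.32 * cos(22) ≈ 216.75
dist = sqrt(445.28^2 + 216.75^2) ≈ 495.2 km

495.2 km


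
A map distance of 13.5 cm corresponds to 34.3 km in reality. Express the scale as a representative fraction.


ground = 34.3 km = 3430000 cm; RF denominator = ground / map = 3430000 / 13.5 ≈ 254074; RF = 1:254074

1:254074


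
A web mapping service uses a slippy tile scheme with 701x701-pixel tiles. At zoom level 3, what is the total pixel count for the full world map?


tiles per axis = 2^3 = 8
total tiles = 8^2 = 64
pixels per axis = 8 * 701 = 5608
total pixels = 5608^2 = 31449664

31449664 pixels


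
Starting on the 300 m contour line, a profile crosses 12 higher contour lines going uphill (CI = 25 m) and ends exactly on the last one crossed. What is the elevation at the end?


elevation = 300 + 12 * 25 = 600 m

600 m


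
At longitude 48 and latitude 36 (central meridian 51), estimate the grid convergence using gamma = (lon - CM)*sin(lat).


gamma = (48 - 51) * sin(36) = -3 * 0.587785 = -1.763 degrees

-1.763 degrees


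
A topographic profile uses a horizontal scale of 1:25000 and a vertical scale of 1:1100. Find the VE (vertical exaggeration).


VE = horizontal_scale / vertical_scale = 25000 / 1100 ≈ 22.7

22.7x


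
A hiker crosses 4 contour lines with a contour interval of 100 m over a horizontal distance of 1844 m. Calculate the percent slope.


elevation change = 4 * 100 = 400 m
slope = 400 / 1844 * 100 = 21.7%

21.7%


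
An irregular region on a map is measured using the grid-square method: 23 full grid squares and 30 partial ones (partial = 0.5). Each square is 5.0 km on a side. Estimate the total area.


effective squares = 23 + 30 * 0.5 = 38.0
area = 38.0 * 25.0 = 950.0 km^2

950.0 km^2


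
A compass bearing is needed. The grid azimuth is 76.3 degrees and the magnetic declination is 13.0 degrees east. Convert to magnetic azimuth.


magnetic azimuth = grid azimuth - declination (east +ve)
mag_az = 76.3 - 13.0 = 63.3 degrees

63.3 degrees


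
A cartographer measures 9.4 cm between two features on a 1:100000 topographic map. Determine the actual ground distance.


ground = 9.4 cm * 100000 / 100 = 9400.0 m = 9.4 km

9.4 km


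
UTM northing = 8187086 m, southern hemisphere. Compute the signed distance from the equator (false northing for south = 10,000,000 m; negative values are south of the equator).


For southern: actual = 8187086 - 10000000 = -1812914 m

-1812914 m


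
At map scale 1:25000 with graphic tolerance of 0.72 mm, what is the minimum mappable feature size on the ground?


ground = 0.72 mm * 25000 / 1000 = 18.0 m

18.0 m


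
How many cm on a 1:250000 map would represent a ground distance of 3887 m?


map_cm = 3887 * 100 / 250000 = 1.5548 cm ≈ 1.55 cm

1.55 cm


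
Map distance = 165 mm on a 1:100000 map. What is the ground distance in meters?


ground = 165 mm * 100000 / 1000 = 16500.0 m

16500.0 m


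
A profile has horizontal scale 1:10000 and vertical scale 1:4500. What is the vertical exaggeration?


VE = horizontal_scale / vertical_scale = 10000 / 4500 ≈ 2.2

2.2x


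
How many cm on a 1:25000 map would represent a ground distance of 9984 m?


map_cm = 9984 * 100 / 25000 = 39.936 cm ≈ 39.94 cm

39.94 cm


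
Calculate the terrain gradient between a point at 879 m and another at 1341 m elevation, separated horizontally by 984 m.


gradient = (1341 - 879) / 984 = 462 / 984 = 0.4695

0.4695


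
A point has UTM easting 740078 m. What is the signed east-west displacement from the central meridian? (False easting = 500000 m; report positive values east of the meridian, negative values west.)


displacement = 740078 - 500000 = 240078 m

240078 m


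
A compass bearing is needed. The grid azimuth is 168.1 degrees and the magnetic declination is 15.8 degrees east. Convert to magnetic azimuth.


magnetic azimuth = grid azimuth - declination (east +ve)
mag_az = 168.1 - 15.8 = 152.3 degrees

152.3 degrees


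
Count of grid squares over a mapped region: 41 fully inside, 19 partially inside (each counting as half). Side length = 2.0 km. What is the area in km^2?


effective squares = 41 + 19 * 0.5 = 50.5
area = 50.5 * 4.0 = 202.0 km^2

202.0 km^2


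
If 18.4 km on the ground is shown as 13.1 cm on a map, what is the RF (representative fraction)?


ground = 18.4 km = 1840000 cm; RF denominator = ground / map = 1840000 / 13.1 ≈ 140458; RF = 1:140458

1:140458


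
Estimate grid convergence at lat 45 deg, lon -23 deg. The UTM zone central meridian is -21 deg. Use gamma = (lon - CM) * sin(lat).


gamma = (-23 - -21) * sin(45) = -2 * 0.707107 = -1.414 degrees

-1.414 degrees


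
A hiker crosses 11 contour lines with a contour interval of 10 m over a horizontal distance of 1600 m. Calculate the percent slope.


elevation change = 11 * 10 = 110 m
slope = 110 / 1600 * 100 = 6.9%

6.9%


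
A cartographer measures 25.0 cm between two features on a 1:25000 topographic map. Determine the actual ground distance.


ground = 25.0 cm * 25000 / 100 = 6250.0 m = 6.25 km

6.25 km


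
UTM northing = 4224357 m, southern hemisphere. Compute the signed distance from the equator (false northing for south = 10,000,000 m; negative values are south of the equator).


For southern: actual = 4224357 - 10000000 = -5775643 m

-5775643 m


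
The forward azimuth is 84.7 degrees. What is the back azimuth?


back azimuth = (84.7 + 180) mod 360 = 264.7 degrees

264.7 degrees


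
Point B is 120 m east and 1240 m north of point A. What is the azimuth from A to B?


az = atan2(120, 1240) = 5.5 deg
adjusted to 0-360: 5.5 degrees

5.5 degrees


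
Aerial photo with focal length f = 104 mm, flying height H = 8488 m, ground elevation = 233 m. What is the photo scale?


scale = f / (H - h) = 104 mm / 8255 m = 104 / 8255000 = 1:79375

1:79375


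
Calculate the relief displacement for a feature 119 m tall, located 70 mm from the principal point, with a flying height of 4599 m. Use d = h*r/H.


d = h * r / H = 119 * 70 / 4599 = 1.81 mm

1.81 mm


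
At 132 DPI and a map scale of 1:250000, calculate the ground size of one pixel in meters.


pixel_cm = 2.54 / 132 ≈ 0.019242 cm
ground = pixel_cm * 250000 / 100 = 2.54 * 250000 / (132 * 100) = 635000 / 13200 ≈ 48.11 m

48.11 m


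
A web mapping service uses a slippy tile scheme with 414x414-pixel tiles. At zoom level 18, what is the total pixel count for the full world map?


tiles per axis = 2^18 = 262144
total tiles = 262144^2 = 68719476736
pixels per axis = 262144 * 414 = 108527616
total pixels = 108527616^2 = 11778243434643456

11778243434643456 pixels


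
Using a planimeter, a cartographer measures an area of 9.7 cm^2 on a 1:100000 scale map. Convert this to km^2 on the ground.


ground_area = 9.7 * (100000/100)^2 = 9700000.0 m^2 = 9.7 km^2

9.7 km^2


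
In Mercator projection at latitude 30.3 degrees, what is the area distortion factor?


area_distortion = 1/cos^2(30.3) = 1.341

1.341


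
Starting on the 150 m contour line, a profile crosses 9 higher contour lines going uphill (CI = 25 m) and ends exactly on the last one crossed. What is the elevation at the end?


elevation = 150 + 9 * 25 = 375 m

375 m


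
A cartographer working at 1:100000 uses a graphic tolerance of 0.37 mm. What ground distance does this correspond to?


ground = 0.37 mm * 100000 / 1000 = 37.0 m

37.0 m


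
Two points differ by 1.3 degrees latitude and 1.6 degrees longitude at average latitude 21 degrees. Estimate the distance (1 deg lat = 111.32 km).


dlat_km = 1.3 * 111.32 = 144.716
dlon_km = 1.6 * 111.32 * cos(21) ≈ 166.282
dist = sqrt(144.716^2 + 166.282^2) ≈ 220.4 km

220.4 km


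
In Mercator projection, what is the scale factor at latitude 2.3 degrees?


SF = 1 / cos(2.3) = 1 / 0.999194 = 1.001

1.001


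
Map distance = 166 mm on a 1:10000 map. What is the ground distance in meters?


ground = 166 mm * 10000 / 1000 = 1660.0 m

1660.0 m


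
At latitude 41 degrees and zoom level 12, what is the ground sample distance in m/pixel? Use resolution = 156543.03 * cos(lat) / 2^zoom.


res = 156543.03 * cos(41) / 2^12 = 156543.03 * 0.75470958 / 4096 = 28.84 m/pixel

28.84 m/pixel


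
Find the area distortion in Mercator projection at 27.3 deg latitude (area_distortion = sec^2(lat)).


area_distortion = 1/cos^2(27.3) = 1.266

1.266


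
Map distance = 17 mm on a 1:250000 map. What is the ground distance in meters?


ground = 17 mm * 250000 / 1000 = 4250.0 m

4250.0 m


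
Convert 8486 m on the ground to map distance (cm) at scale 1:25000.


map_cm = 8486 * 100 / 25000 = 33.944 cm ≈ 33.94 cm

33.94 cm


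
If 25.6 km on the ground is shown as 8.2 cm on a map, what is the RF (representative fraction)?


ground = 25.6 km = 2560000 cm; RF denominator = ground / map = 2560000 / 8.2 ≈ 312195; RF = 1:312195

1:312195


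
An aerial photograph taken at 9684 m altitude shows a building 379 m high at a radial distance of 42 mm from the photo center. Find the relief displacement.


d = h * r / H = 379 * 42 / 9684 = 1.64 mm

1.64 mm


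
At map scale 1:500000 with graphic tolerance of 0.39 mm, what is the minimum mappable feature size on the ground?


ground = 0.39 mm * 500000 / 1000 = 195.0 m

195.0 m


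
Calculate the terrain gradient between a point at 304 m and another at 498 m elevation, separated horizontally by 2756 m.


gradient = (498 - 304) / 2756 = 194 / 2756 = 0.0704

0.0704


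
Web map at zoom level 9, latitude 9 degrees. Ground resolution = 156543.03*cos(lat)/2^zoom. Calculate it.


res = 156543.03 * cos(9) / 2^9 = 156543.03 * 0.98768834 / 512 = 301.98 m/pixel

301.98 m/pixel


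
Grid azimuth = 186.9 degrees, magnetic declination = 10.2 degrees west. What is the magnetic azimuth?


magnetic azimuth = grid azimuth - declination (east +ve)
mag_az = 186.9 - -10.2 = 197.1 degrees

197.1 degrees


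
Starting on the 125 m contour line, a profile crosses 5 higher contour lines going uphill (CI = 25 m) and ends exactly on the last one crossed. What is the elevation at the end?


elevation = 125 + 5 * 25 = 250 m

250 m


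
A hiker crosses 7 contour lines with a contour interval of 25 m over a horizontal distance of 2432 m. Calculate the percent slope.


elevation change = 7 * 25 = 175 m
slope = 175 / 2432 * 100 = 7.2%

7.2%


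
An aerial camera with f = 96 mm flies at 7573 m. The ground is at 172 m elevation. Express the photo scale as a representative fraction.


scale = f / (H - h) = 96 mm / 7401 m = 96 / 7401000 = 1:77094

1:77094


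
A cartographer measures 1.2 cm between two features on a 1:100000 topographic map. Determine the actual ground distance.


ground = 1.2 cm * 100000 / 100 = 1200.0 m = 1.2 km

1.2 km


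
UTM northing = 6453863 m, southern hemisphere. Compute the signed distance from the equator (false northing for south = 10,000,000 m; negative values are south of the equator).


For southern: actual = 6453863 - 10000000 = -3546137 m

-3546137 m


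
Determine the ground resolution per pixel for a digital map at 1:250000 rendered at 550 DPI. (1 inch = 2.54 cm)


pixel_cm = 2.54 / 550 ≈ 0.004618 cm
ground = pixel_cm * 250000 / 100 = 2.54 * 250000 / (550 * 100) = 635000 / 55000 ≈ 11.55 m

11.55 m


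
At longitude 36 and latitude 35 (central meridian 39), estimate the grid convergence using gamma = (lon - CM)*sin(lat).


gamma = (36 - 39) * sin(35) = -3 * 0.573576 = -1.721 degrees

-1.721 degrees


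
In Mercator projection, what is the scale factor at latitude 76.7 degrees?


SF = 1 / cos(76.7) = 1 / 0.23005 = 4.347

4.347


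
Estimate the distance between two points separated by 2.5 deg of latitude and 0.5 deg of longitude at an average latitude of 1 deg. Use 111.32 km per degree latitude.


dlat_km = 2.5 * 111.32 = 278.3
dlon_km = 0.5 * 111.32 * cos(1) ≈ 55.652
dist = sqrt(278.3^2 + 55.652^2) ≈ 283.8 km

283.8 km


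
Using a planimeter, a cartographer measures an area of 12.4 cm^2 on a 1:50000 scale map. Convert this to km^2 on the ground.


ground_area = 12.4 * (50000/100)^2 = 3100000.0 m^2 = 3.1 km^2

3.1 km^2


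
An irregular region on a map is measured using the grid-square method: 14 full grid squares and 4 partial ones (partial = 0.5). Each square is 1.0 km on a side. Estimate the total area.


effective squares = 14 + 4 * 0.5 = 16.0
area = 16.0 * 1.0 = 16.0 km^2

16.0 km^2


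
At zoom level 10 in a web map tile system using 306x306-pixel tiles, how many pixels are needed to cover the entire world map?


tiles per axis = 2^10 = 1024
total tiles = 1024^2 = 1048576
pixels per axis = 1024 * 306 = 313344
total pixels = 313344^2 = 98184462336

98184462336 pixels


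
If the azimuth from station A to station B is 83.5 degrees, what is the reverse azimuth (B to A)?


back azimuth = (83.5 + 180) mod 360 = 263.5 degrees

263.5 degrees


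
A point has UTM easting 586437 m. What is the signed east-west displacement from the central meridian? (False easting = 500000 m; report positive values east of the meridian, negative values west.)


displacement = 586437 - 500000 = 86437 m

86437 m


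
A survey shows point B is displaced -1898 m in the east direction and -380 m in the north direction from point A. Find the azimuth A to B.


az = atan2(-1898, -380) = -101.3 deg
adjusted to 0-360: 258.7 degrees

258.7 degrees


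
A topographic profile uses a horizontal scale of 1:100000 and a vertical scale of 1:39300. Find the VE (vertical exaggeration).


VE = horizontal_scale / vertical_scale = 100000 / 39300 ≈ 2.5

2.5x


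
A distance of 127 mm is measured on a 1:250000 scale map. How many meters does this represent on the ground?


ground = 127 mm * 250000 / 1000 = 31750.0 m

31750.0 m


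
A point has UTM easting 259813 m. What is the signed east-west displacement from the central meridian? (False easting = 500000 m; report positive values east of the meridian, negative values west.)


displacement = 259813 - 500000 = -240187 m

-240187 m


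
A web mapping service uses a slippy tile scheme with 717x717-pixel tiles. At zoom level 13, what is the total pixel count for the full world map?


tiles per axis = 2^13 = 8192
total tiles = 8192^2 = 67108864
pixels per axis = 8192 * 717 = 5873664
total pixels = 5873664^2 = 34499928784896

34499928784896 pixels


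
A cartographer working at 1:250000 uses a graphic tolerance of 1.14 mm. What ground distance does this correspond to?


ground = 1.14 mm * 250000 / 1000 = 285.0 m

285.0 m


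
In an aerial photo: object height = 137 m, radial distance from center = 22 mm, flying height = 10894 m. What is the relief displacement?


d = h * r / H = 137 * 22 / 10894 = 0.28 mm

0.28 mm


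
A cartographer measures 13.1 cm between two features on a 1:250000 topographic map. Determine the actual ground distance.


ground = 13.1 cm * 250000 / 100 = 32750.0 m = 32.75 km

32.75 km


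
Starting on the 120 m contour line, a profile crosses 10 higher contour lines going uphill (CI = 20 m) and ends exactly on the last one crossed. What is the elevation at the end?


elevation = 120 + 10 * 20 = 320 m

320 m


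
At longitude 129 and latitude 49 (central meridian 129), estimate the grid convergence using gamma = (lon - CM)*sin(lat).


gamma = (129 - 129) * sin(49) = 0 * 0.75471 = 0.0 degrees

0.0 degrees


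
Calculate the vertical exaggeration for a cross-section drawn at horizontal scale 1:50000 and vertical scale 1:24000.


VE = horizontal_scale / vertical_scale = 50000 / 24000 ≈ 2.1

2.1x


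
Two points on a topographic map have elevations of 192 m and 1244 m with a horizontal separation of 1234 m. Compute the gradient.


gradient = (1244 - 192) / 1234 = 1052 / 1234 = 0.8525

0.8525


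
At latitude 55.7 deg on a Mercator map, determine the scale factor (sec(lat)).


SF = 1 / cos(55.7) = 1 / 0.563526 = 1.775

1.775


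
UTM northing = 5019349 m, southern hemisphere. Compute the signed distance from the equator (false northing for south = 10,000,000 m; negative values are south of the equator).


For southern: actual = 5019349 - 10000000 = -4980651 m

-4980651 m


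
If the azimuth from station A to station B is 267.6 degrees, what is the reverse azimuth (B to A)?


back azimuth = (267.6 + 180) mod 360 = 87.6 degrees

87.6 degrees


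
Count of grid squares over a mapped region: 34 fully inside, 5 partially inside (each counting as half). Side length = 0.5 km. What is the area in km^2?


effective squares = 34 + 5 * 0.5 = 36.5
area = 36.5 * 0.25 = 9.125 km^2

9.125 km^2


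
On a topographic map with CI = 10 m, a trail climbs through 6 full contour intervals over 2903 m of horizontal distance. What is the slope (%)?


elevation change = 6 * 10 = 60 m
slope = 60 / 2903 * 100 = 2.1%

2.1%


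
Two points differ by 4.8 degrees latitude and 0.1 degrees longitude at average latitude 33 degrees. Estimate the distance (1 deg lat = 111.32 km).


dlat_km = 4.8 * 111.32 = 534.336
dlon_km = 0.1 * 111.32 * cos(33) ≈ 9.336
dist = sqrt(534.336^2 + 9.336^2) ≈ 534.4 km

534.4 km


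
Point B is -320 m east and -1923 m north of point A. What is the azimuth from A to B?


az = atan2(-320, -1923) = -170.6 deg
adjusted to 0-360: 189.4 degrees

189.4 degrees


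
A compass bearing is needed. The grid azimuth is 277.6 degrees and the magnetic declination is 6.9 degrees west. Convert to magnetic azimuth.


magnetic azimuth = grid azimuth - declination (east +ve)
mag_az = 277.6 - -6.9 = 284.5 degrees

284.5 degrees


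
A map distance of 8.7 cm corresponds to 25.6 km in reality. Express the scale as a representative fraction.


ground = 25.6 km = 2560000 cm; RF denominator = ground / map = 2560000 / 8.7 ≈ 294253; RF = 1:294253

1:294253


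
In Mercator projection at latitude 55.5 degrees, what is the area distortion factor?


area_distortion = 1/cos^2(55.5) = 3.117

3.117


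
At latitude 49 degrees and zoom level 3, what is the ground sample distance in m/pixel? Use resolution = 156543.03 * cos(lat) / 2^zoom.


res = 156543.03 * cos(49) / 2^3 = 156543.03 * 0.65605903 / 8 = 12837.68 m/pixel

12837.68 m/pixel


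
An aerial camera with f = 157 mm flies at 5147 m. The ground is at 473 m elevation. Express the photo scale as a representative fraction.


scale = f / (H - h) = 157 mm / 4674 m = 157 / 4674000 = 1:29771

1:29771


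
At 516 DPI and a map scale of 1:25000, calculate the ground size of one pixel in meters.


pixel_cm = 2.54 / 516 ≈ 0.004922 cm
ground = pixel_cm * 25000 / 100 = 2.54 * 25000 / (516 * 100) = 63500 / 51600 ≈ 1.23 m

1.23 m


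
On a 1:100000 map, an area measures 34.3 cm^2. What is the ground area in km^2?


ground_area = 34.3 * (100000/100)^2 = 34300000.0 m^2 = 34.3 km^2

34.3 km^2


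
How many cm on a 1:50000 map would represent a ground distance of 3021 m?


map_cm = 3021 * 100 / 50000 = 6.042 cm ≈ 6.04 cm

6.04 cm


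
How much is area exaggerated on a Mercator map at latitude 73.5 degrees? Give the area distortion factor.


area_distortion = 1/cos^2(73.5) = 12.397

12.397


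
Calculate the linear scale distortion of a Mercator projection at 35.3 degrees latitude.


SF = 1 / cos(35.3) = 1 / 0.816138 = 1.225

1.225


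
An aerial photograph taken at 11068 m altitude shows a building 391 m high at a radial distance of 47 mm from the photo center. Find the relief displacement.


d = h * r / H = 391 * 47 / 11068 = 1.66 mm

1.66 mm


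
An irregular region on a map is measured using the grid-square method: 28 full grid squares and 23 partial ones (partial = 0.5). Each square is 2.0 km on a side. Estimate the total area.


effective squares = 28 + 23 * 0.5 = 39.5
area = 39.5 * 4.0 = 158.0 km^2

158.0 km^2


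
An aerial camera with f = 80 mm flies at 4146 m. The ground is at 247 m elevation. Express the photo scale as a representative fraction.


scale = f / (H - h) = 80 mm / 3899 m = 80 / 3899000 = 1:48738

1:48738


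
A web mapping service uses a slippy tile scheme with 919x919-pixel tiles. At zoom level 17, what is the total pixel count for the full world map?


tiles per axis = 2^17 = 131072
total tiles = 131072^2 = 17179869184
pixels per axis = 131072 * 919 = 120455168
total pixels = 120455168^2 = 14509447497908224

14509447497908224 pixels


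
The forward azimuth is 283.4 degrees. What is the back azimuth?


back azimuth = (283.4 + 180) mod 360 = 103.4 degrees

103.4 degrees


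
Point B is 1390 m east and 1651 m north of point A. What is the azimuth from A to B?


az = atan2(1390, 1651) = 40.1 deg
adjusted to 0-360: 40.1 degrees

40.1 degrees


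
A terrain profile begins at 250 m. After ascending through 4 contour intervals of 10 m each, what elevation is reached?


elevation = 250 + 4 * 10 = 290 m

290 m


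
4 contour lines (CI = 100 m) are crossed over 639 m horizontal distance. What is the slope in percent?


elevation change = 4 * 100 = 400 m
slope = 400 / 639 * 100 = 62.6%

62.6%


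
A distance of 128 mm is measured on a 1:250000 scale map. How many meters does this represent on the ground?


ground = 128 mm * 250000 / 1000 = 32000.0 m

32000.0 m


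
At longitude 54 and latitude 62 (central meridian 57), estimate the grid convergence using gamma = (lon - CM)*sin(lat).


gamma = (54 - 57) * sin(62) = -3 * 0.882948 = -2.649 degrees

-2.649 degrees


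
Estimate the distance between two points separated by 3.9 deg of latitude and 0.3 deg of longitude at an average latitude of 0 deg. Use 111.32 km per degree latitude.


dlat_km = 3.9 * 111.32 = 434.148
dlon_km = 0.3 * 111.32 * cos(0) ≈ 33.396
dist = sqrt(434.148^2 + 33.396^2) ≈ 435.4 km

435.4 km


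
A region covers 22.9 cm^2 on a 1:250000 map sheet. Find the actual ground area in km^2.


ground_area = 22.9 * (250000/100)^2 = 143125000.0 m^2 = 143.125 km^2

143.125 km^2


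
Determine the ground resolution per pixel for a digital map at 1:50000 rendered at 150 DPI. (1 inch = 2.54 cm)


pixel_cm = 2.54 / 150 ≈ 0.016933 cm
ground = pixel_cm * 50000 / 100 = 2.54 * 50000 / (150 * 100) = 127000 / 15000 ≈ 8.47 m

8.47 m


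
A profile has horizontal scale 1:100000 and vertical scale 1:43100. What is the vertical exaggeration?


VE = horizontal_scale / vertical_scale = 100000 / 43100 ≈ 2.3

2.3x


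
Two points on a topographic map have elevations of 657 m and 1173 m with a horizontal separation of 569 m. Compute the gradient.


gradient = (1173 - 657) / 569 = 516 / 569 = 0.9069

0.9069


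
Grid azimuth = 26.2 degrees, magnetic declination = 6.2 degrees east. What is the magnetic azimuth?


magnetic azimuth = grid azimuth - declination (east +ve)
mag_az = 26.2 - 6.2 = 20.0 degrees

20.0 degrees


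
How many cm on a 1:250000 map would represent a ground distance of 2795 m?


map_cm = 2795 * 100 / 250000 = 1.118 cm ≈ 1.12 cm

1.12 cm


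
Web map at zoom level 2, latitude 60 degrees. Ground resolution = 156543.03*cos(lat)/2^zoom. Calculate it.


res = 156543.03 * cos(60) / 2^2 = 156543.03 * 0.5 / 4 = 19567.88 m/pixel

19567.88 m/pixel


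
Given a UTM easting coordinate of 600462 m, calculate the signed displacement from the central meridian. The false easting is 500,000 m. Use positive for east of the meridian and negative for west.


displacement = 600462 - 500000 = 100462 m

100462 m


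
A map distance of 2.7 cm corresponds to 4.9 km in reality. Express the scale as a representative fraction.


ground = 4.9 km = 490000 cm; RF denominator = ground / map = 490000 / 2.7 ≈ 181481; RF = 1:181481

1:181481


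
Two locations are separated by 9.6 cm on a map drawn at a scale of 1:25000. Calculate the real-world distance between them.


ground = 9.6 cm * 25000 / 100 = 2400.0 m = 2.4 km

2.4 km


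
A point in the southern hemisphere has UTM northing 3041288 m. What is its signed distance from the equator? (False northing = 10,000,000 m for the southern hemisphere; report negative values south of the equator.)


For southern: actual = 3041288 - 10000000 = -6958712 m

-6958712 m


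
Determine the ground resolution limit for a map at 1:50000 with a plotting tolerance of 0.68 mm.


ground = 0.68 mm * 50000 / 1000 = 34.0 m

34.0 m


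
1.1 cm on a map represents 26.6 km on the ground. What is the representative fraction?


ground = 26.6 km = 2660000 cm; RF denominator = ground / map = 2660000 / 1.1 ≈ 2418182; RF = 1:2418182

1:2418182


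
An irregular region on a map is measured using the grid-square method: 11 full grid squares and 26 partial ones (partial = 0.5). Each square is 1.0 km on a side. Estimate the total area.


effective squares = 11 + 26 * 0.5 = 24.0
area = 24.0 * 1.0 = 24.0 km^2

24.0 km^2


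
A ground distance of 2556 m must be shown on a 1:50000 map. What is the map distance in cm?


map_cm = 2556 * 100 / 50000 = 5.112 cm ≈ 5.11 cm

5.11 cm


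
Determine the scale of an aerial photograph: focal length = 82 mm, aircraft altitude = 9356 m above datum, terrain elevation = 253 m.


scale = f / (H - h) = 82 mm / 9103 m = 82 / 9103000 = 1:111012

1:111012


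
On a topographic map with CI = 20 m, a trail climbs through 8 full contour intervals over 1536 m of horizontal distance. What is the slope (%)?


elevation change = 8 * 20 = 160 m
slope = 160 / 1536 * 100 = 10.4%

10.4%


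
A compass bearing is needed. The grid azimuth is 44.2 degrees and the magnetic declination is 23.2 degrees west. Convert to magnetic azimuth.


magnetic azimuth = grid azimuth - declination (east +ve)
mag_az = 44.2 - -23.2 = 67.4 degrees

67.4 degrees


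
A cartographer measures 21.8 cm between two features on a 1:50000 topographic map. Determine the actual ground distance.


ground = 21.8 cm * 50000 / 100 = 10900.0 m = 10.9 km

10.9 km


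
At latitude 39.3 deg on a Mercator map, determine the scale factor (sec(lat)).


SF = 1 / cos(39.3) = 1 / 0.77384 = 1.292

1.292


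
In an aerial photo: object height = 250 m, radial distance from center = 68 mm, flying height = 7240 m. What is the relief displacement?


d = h * r / H = 250 * 68 / 7240 = 2.35 mm

2.35 mm


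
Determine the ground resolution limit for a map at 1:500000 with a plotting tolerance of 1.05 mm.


ground = 1.05 mm * 500000 / 1000 = 525.0 m

525.0 m


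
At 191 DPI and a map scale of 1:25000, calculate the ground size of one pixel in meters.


pixel_cm = 2.54 / 191 ≈ 0.013298 cm
ground = pixel_cm * 25000 / 100 = 2.54 * 25000 / (191 * 100) = 63500 / 19100 ≈ 3.32 m

3.32 m


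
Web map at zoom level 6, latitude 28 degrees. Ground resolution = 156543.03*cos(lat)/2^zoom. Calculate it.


res = 156543.03 * cos(28) / 2^6 = 156543.03 * 0.88294759 / 64 = 2159.68 m/pixel

2159.68 m/pixel


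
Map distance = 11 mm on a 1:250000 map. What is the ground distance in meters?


ground = 11 mm * 250000 / 1000 = 2750.0 m

2750.0 m


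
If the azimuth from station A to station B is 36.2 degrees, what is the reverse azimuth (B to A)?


back azimuth = (36.2 + 180) mod 360 = 216.2 degrees

216.2 degrees


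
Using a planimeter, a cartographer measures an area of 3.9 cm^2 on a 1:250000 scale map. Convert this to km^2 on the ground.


ground_area = 3.9 * (250000/100)^2 = 24375000.0 m^2 = 24.375 km^2

24.375 km^2


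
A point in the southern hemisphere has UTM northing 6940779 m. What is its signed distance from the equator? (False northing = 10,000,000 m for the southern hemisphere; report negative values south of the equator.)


For southern: actual = 6940779 - 10000000 = -3059221 m

-3059221 m


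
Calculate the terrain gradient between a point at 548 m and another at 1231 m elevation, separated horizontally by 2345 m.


gradient = (1231 - 548) / 2345 = 683 / 2345 = 0.2913

0.2913


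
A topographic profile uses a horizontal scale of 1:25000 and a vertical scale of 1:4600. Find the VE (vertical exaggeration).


VE = horizontal_scale / vertical_scale = 25000 / 4600 ≈ 5.4

5.4x


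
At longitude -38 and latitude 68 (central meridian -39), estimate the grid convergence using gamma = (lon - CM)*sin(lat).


gamma = (-38 - -39) * sin(68) = 1 * 0.927184 = 0.927 degrees

0.927 degrees


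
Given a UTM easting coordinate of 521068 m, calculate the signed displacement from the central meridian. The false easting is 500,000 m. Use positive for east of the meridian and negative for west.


displacement = 521068 - 500000 = 21068 m

21068 m


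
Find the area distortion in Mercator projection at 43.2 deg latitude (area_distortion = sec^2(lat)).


area_distortion = 1/cos^2(43.2) = 1.882

1.882


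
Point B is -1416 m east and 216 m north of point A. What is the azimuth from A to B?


az = atan2(-1416, 216) = -81.3 deg
adjusted to 0-360: 278.7 degrees

278.7 degrees


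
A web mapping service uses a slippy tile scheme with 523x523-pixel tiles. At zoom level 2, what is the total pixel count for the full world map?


tiles per axis = 2^2 = 4
total tiles = 4^2 = 16
pixels per axis = 4 * 523 = 2092
total pixels = 2092^2 = 4376464

4376464 pixels


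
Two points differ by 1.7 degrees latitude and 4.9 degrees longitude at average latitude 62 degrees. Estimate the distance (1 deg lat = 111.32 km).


dlat_km = 1.7 * 111.32 = 189.244
dlon_km = 4.9 * 111.32 * cos(62) ≈ 256.082
dist = sqrt(189.244^2 + 256.082^2) ≈ 318.4 km

318.4 km


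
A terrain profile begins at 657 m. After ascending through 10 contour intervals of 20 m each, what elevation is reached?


elevation = 657 + 10 * 20 = 857 m

857 m


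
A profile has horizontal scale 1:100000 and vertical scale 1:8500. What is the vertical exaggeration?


VE = horizontal_scale / vertical_scale = 100000 / 8500 ≈ 11.8

11.8x


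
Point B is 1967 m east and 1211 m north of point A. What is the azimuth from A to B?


az = atan2(1967, 1211) = 58.4 deg
adjusted to 0-360: 58.4 degrees

58.4 degrees


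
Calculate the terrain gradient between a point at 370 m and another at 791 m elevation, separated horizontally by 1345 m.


gradient = (791 - 370) / 1345 = 421 / 1345 = 0.313

0.313


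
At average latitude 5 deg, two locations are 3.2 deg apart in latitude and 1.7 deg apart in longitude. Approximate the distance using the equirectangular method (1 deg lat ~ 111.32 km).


dlat_km = 3.2 * 111.32 = 356.224
dlon_km = 1.7 * 111.32 * cos(5) ≈ 188.524
dist = sqrt(356.224^2 + 188.524^2) ≈ 403.0 km

403.0 km


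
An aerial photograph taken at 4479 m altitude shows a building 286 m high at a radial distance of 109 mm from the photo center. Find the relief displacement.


d = h * r / H = 286 * 109 / 4479 = 6.96 mm

6.96 mm


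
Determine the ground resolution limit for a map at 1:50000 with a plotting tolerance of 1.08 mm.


ground = 1.08 mm * 50000 / 1000 = 54.0 m

54.0 m


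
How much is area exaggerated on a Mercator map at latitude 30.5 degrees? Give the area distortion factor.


area_distortion = 1/cos^2(30.5) = 1.347

1.347


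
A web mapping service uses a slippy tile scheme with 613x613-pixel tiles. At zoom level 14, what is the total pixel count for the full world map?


tiles per axis = 2^14 = 16384
total tiles = 16384^2 = 268435456
pixels per axis = 16384 * 613 = 10043392
total pixels = 10043392^2 = 100869722865664

100869722865664 pixels


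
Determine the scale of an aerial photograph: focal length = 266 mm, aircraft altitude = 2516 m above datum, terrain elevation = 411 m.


scale = f / (H - h) = 266 mm / 2105 m = 266 / 2105000 = 1:7914

1:7914
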